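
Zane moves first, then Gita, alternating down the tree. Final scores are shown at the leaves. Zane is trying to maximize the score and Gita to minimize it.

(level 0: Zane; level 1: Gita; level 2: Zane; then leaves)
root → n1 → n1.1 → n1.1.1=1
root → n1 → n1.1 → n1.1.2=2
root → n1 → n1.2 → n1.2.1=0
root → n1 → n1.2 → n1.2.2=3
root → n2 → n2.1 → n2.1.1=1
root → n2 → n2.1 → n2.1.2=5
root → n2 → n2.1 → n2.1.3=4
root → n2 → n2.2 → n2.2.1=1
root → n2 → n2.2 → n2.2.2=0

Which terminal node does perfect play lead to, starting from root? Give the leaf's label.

n1.1.2

n1.1 (Zane): max(1, 2) = 2
n1.2 (Zane): max(0, 3) = 3
n1 (Gita): min(2, 3) = 2
n2.1 (Zane): max(1, 5, 4) = 5
n2.2 (Zane): max(1, 0) = 1
n2 (Gita): min(5, 1) = 1
root (Zane): max(2, 1) = 2
At root, Zane picks n1 (highest: 2).
At n1, Gita picks n1.1 (lowest: 2).
At n1.1, Zane picks n1.1.2 (highest: 2).
Terminal value 2.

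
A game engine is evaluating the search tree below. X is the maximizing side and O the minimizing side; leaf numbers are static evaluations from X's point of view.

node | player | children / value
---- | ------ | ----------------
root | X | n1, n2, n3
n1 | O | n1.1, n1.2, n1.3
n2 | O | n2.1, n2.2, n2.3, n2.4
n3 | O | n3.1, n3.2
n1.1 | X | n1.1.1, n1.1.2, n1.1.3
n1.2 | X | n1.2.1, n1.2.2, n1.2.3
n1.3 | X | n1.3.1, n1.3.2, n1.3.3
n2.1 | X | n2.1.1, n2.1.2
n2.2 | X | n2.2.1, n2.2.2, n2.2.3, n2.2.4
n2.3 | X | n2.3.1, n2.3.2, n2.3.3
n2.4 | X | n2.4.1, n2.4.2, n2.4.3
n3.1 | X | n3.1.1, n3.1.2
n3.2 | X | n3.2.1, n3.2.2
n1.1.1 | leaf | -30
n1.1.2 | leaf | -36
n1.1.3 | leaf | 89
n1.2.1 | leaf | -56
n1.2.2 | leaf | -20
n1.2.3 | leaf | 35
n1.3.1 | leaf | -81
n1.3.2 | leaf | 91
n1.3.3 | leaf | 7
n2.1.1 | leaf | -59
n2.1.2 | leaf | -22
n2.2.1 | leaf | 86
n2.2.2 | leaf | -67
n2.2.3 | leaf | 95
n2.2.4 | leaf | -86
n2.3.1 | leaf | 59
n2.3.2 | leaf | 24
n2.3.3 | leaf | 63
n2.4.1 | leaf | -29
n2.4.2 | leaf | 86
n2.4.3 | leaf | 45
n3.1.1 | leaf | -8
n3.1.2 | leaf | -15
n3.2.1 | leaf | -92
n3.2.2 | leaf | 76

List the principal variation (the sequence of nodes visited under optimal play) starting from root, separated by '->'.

n1.1 (X): max(-30, -36, 89) = 89
n1.2 (X): max(-56, -20, 35) = 35
n1.3 (X): max(-81, 91, 7) = 91
n1 (O): min(89, 35, 91) = 35
n2.1 (X): max(-59, -22) = -22
n2.2 (X): max(86, -67, 95, -86) = 95
n2.3 (X): max(59, 24, 63) = 63
n2.4 (X): max(-29, 86, 45) = 86
n2 (O): min(-22, 95, 63, 86) = -22
n3.1 (X): max(-8, -15) = -8
n3.2 (X): max(-92, 76) = 76
n3 (O): min(-8, 76) = -8
root (X): max(35, -22, -8) = 35
At root, X picks n1 (highest: 35).
At n1, O picks n1.2 (lowest: 35).
At n1.2, X picks n1.2.3 (highest: 35).
Terminal value 35.

root -> n1 -> n1.2 -> n1.2.3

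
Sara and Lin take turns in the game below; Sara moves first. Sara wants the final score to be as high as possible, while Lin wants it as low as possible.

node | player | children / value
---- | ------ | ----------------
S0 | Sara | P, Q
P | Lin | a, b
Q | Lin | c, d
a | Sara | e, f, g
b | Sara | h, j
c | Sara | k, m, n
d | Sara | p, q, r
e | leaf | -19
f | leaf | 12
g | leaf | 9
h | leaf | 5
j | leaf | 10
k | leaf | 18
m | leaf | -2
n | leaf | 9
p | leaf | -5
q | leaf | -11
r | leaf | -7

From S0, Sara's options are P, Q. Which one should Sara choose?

a (Sara): max(-19, 12, 9) = 12
b (Sara): max(5, 10) = 10
P (Lin): min(12, 10) = 10
c (Sara): max(18, -2, 9) = 18
d (Sara): max(-5, -11, -7) = -5
Q (Lin): min(18, -5) = -5
S0 (Sara): max(10, -5) = 10
Sara at S0 wants the highest of {P=10, Q=-5}, so chooses P.

P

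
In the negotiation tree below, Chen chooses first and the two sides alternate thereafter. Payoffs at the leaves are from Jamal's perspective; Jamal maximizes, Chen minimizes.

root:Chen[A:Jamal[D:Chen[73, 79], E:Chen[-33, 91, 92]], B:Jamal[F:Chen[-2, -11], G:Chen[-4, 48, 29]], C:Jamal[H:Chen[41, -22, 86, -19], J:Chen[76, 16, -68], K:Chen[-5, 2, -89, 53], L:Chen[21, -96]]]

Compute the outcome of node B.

-4

F (Chen): min(-2, -11) = -11
G (Chen): min(-4, 48, 29) = -4
B (Jamal): max(-11, -4) = -4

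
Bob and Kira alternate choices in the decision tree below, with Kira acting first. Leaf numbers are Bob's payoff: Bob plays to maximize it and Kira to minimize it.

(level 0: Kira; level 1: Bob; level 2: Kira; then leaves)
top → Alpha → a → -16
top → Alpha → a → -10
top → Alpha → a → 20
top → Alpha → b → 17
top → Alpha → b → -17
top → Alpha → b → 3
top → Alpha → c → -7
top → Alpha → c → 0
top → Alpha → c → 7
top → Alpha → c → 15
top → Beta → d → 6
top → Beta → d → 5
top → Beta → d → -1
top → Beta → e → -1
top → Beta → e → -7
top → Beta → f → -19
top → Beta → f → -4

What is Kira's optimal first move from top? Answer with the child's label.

a (Kira): min(-16, -10, 20) = -16
b (Kira): min(17, -17, 3) = -17
c (Kira): min(-7, 0, 7, 15) = -7
Alpha (Bob): max(-16, -17, -7) = -7
d (Kira): min(6, 5, -1) = -1
e (Kira): min(-1, -7) = -7
f (Kira): min(-19, -4) = -19
Beta (Bob): max(-1, -7, -19) = -1
top (Kira): min(-7, -1) = -7
Kira at top wants the lowest of {Alpha=-7, Beta=-1}, so chooses Alpha.

Alpha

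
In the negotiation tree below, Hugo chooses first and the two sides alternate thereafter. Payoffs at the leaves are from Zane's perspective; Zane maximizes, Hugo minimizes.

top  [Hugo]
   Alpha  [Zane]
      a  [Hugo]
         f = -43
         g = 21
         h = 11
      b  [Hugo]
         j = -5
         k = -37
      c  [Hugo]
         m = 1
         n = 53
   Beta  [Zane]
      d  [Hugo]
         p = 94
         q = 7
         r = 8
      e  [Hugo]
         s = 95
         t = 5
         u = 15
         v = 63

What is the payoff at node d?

d (Hugo): min(94, 7, 8) = 7

7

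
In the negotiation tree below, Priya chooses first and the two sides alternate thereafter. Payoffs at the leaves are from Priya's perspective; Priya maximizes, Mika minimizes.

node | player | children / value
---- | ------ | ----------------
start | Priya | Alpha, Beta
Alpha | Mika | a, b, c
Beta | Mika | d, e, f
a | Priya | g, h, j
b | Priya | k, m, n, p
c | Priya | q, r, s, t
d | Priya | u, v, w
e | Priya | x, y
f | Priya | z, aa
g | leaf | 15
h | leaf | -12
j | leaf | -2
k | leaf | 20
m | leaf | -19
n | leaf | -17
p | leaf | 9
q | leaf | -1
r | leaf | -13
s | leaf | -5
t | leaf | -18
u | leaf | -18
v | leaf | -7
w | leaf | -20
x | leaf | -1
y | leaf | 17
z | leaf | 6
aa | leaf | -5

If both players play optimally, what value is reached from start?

-1

a (Priya): max(15, -12, -2) = 15
b (Priya): max(20, -19, -17, 9) = 20
c (Priya): max(-1, -13, -5, -18) = -1
Alpha (Mika): min(15, 20, -1) = -1
d (Priya): max(-18, -7, -20) = -7
e (Priya): max(-1, 17) = 17
f (Priya): max(6, -5) = 6
Beta (Mika): min(-7, 17, 6) = -7
start (Priya): max(-1, -7) = -1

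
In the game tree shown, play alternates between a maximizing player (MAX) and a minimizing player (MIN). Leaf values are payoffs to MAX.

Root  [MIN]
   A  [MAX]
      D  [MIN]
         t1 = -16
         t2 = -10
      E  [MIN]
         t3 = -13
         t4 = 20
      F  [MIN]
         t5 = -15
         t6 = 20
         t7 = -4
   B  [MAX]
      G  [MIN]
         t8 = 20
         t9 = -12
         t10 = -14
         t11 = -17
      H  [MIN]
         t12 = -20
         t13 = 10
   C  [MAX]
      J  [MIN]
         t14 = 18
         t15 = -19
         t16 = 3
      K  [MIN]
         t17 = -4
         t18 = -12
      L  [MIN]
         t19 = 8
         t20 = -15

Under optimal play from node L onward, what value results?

L (MIN): min(8, -15) = -15

-15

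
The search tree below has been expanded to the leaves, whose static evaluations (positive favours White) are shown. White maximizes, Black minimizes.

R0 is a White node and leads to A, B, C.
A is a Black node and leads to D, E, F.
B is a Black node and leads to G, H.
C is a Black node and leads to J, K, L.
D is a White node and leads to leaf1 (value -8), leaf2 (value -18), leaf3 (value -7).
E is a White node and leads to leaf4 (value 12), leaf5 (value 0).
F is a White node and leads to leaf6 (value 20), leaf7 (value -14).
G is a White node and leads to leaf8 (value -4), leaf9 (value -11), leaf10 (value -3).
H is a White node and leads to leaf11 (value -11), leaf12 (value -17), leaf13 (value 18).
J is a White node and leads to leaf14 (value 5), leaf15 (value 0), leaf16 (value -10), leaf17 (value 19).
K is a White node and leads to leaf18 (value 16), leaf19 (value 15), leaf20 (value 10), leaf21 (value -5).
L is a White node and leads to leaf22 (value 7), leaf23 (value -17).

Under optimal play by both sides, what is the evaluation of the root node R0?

D (White): max(-8, -18, -7) = -7
E (White): max(12, 0) = 12
F (White): max(20, -14) = 20
A (Black): min(-7, 12, 20) = -7
G (White): max(-4, -11, -3) = -3
H (White): max(-11, -17, 18) = 18
B (Black): min(-3, 18) = -3
J (White): max(5, 0, -10, 19) = 19
K (White): max(16, 15, 10, -5) = 16
L (White): max(7, -17) = 7
C (Black): min(19, 16, 7) = 7
R0 (White): max(-7, -3, 7) = 7

7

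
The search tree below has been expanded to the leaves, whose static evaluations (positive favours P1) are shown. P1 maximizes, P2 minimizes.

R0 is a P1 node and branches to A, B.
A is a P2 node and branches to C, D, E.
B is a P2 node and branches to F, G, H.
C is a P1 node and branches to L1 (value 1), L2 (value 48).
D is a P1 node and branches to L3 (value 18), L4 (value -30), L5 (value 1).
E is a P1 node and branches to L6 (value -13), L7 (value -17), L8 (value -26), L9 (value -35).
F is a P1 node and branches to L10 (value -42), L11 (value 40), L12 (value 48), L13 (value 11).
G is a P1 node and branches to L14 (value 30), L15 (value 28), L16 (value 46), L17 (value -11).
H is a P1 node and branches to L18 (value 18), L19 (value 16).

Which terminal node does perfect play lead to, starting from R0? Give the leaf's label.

L18

C (P1): max(1, 48) = 48
D (P1): max(18, -30, 1) = 18
E (P1): max(-13, -17, -26, -35) = -13
A (P2): min(48, 18, -13) = -13
F (P1): max(-42, 40, 48, 11) = 48
G (P1): max(30, 28, 46, -11) = 46
H (P1): max(18, 16) = 18
B (P2): min(48, 46, 18) = 18
R0 (P1): max(-13, 18) = 18
At R0, P1 picks B (highest: 18).
At B, P2 picks H (lowest: 18).
At H, P1 picks L18 (highest: 18).
Terminal value 18.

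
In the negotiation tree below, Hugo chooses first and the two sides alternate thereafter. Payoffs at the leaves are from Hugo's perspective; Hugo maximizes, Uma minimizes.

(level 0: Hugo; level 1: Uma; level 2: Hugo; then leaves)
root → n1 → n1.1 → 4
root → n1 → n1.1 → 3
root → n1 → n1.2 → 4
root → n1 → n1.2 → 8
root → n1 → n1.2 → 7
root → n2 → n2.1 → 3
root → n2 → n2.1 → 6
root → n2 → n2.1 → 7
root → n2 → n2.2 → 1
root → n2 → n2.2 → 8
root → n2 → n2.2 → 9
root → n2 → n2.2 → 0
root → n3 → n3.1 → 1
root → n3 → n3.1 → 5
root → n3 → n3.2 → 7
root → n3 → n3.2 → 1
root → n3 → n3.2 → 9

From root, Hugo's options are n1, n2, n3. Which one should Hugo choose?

n2

n1.1 (Hugo): max(4, 3) = 4
n1.2 (Hugo): max(4, 8, 7) = 8
n1 (Uma): min(4, 8) = 4
n2.1 (Hugo): max(3, 6, 7) = 7
n2.2 (Hugo): max(1, 8, 9, 0) = 9
n2 (Uma): min(7, 9) = 7
n3.1 (Hugo): max(1, 5) = 5
n3.2 (Hugo): max(7, 1, 9) = 9
n3 (Uma): min(5, 9) = 5
root (Hugo): max(4, 7, 5) = 7
Hugo at root wants the highest of {n1=4, n2=7, n3=5}, so chooses n2.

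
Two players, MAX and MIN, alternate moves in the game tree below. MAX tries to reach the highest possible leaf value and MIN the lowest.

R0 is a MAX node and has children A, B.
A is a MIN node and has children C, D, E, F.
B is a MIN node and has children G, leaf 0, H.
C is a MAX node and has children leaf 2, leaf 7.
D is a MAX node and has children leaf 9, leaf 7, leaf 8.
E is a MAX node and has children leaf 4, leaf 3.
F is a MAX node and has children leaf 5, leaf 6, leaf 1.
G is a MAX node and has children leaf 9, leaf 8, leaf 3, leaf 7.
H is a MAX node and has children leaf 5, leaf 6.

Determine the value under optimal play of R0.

C (MAX): max(2, 7) = 7
D (MAX): max(9, 7, 8) = 9
E (MAX): max(4, 3) = 4
F (MAX): max(5, 6, 1) = 6
A (MIN): min(7, 9, 4, 6) = 4
G (MAX): max(9, 8, 3, 7) = 9
H (MAX): max(5, 6) = 6
B (MIN): min(9, 0, 6) = 0
R0 (MAX): max(4, 0) = 4

4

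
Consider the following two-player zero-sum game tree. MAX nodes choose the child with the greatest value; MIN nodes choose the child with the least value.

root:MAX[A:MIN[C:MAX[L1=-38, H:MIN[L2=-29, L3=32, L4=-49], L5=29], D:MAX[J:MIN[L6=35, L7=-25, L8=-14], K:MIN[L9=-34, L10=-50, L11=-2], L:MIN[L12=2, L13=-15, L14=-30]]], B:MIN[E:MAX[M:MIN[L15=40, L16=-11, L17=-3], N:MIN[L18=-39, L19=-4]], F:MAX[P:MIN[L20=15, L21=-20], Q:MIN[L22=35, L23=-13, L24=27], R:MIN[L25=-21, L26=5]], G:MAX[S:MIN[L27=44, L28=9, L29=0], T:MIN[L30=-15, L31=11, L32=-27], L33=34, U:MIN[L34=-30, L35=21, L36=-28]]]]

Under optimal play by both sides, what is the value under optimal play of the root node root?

-13

H (MIN): min(-29, 32, -49) = -49
C (MAX): max(-38, -49, 29) = 29
J (MIN): min(35, -25, -14) = -25
K (MIN): min(-34, -50, -2) = -50
L (MIN): min(2, -15, -30) = -30
D (MAX): max(-25, -50, -30) = -25
A (MIN): min(29, -25) = -25
M (MIN): min(40, -11, -3) = -11
N (MIN): min(-39, -4) = -39
E (MAX): max(-11, -39) = -11
P (MIN): min(15, -20) = -20
Q (MIN): min(35, -13, 27) = -13
R (MIN): min(-21, 5) = -21
F (MAX): max(-20, -13, -21) = -13
S (MIN): min(44, 9, 0) = 0
T (MIN): min(-15, 11, -27) = -27
U (MIN): min(-30, 21, -28) = -30
G (MAX): max(0, -27, 34, -30) = 34
B (MIN): min(-11, -13, 34) = -13
root (MAX): max(-25, -13) = -13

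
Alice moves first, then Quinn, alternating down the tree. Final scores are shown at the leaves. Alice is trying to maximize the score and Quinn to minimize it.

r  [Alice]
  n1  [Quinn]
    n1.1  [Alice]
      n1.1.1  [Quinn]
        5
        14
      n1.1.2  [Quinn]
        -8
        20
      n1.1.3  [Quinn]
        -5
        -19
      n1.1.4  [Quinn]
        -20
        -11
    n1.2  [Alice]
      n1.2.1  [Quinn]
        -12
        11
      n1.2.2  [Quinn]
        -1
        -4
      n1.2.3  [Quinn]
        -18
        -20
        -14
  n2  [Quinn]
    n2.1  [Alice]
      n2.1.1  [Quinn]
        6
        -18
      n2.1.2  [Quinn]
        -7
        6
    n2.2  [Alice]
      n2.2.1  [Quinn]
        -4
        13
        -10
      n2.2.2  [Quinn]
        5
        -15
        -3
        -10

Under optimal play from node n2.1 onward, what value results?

n2.1.1 (Quinn): min(6, -18) = -18
n2.1.2 (Quinn): min(-7, 6) = -7
n2.1 (Alice): max(-18, -7) = -7

-7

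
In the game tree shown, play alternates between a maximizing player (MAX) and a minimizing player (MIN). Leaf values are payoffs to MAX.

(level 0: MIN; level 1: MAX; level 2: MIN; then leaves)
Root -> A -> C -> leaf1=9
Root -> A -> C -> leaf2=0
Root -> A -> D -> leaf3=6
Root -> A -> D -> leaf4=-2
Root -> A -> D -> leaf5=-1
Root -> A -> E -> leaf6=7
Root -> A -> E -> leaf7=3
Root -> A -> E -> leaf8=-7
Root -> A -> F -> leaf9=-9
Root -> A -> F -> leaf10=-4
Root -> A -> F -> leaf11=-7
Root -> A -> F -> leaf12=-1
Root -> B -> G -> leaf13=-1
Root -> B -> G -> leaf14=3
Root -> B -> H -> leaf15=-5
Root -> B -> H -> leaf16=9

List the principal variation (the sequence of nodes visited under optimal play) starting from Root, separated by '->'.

C (MIN): min(9, 0) = 0
D (MIN): min(6, -2, -1) = -2
E (MIN): min(7, 3, -7) = -7
F (MIN): min(-9, -4, -7, -1) = -9
A (MAX): max(0, -2, -7, -9) = 0
G (MIN): min(-1, 3) = -1
H (MIN): min(-5, 9) = -5
B (MAX): max(-1, -5) = -1
Root (MIN): min(0, -1) = -1
At Root, MIN picks B (lowest: -1).
At B, MAX picks G (highest: -1).
At G, MIN picks leaf13 (lowest: -1).
Terminal value -1.

Root -> B -> G -> leaf13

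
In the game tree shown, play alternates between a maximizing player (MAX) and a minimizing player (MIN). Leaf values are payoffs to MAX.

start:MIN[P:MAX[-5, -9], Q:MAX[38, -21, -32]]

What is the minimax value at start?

-5

P (MAX): max(-5, -9) = -5
Q (MAX): max(38, -21, -32) = 38
start (MIN): min(-5, 38) = -5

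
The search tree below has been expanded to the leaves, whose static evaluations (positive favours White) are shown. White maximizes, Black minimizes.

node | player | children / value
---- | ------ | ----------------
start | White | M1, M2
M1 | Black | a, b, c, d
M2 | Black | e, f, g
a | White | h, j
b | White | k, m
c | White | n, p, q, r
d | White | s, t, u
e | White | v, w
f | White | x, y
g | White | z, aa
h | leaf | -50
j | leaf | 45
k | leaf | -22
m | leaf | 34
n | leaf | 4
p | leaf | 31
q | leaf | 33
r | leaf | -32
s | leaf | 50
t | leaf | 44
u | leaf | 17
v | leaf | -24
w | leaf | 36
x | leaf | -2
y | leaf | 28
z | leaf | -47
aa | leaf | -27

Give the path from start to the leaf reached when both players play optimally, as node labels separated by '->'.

a (White): max(-50, 45) = 45
b (White): max(-22, 34) = 34
c (White): max(4, 31, 33, -32) = 33
d (White): max(50, 44, 17) = 50
M1 (Black): min(45, 34, 33, 50) = 33
e (White): max(-24, 36) = 36
f (White): max(-2, 28) = 28
g (White): max(-47, -27) = -27
M2 (Black): min(36, 28, -27) = -27
start (White): max(33, -27) = 33
At start, White picks M1 (highest: 33).
At M1, Black picks c (lowest: 33).
At c, White picks q (highest: 33).
Terminal value 33.

start -> M1 -> c -> q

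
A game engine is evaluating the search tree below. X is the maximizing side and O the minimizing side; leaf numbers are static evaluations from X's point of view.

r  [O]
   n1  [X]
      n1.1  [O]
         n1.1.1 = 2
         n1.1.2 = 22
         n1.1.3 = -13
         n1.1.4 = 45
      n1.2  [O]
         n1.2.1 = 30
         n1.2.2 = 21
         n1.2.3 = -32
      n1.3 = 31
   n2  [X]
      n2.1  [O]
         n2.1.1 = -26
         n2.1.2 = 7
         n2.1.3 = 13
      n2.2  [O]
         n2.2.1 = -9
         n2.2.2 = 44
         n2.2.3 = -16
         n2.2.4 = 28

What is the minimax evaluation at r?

n1.1 (O): min(2, 22, -13, 45) = -13
n1.2 (O): min(30, 21, -32) = -32
n1 (X): max(-13, -32, 31) = 31
n2.1 (O): min(-26, 7, 13) = -26
n2.2 (O): min(-9, 44, -16, 28) = -16
n2 (X): max(-26, -16) = -16
r (O): min(31, -16) = -16

-16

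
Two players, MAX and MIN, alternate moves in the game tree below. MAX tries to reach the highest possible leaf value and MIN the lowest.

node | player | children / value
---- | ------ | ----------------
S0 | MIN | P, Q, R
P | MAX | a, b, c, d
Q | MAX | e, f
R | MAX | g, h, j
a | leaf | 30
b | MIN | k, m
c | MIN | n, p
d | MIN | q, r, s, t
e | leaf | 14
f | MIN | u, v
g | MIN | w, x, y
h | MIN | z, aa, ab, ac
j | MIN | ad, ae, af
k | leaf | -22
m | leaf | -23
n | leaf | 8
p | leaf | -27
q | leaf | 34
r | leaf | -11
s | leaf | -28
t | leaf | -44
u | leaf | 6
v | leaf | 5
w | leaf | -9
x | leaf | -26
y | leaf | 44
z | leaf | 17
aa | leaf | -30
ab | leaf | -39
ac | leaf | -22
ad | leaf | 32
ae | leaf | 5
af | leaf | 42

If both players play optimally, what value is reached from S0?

b (MIN): min(-22, -23) = -23
c (MIN): min(8, -27) = -27
d (MIN): min(34, -11, -28, -44) = -44
P (MAX): max(30, -23, -27, -44) = 30
f (MIN): min(6, 5) = 5
Q (MAX): max(14, 5) = 14
g (MIN): min(-9, -26, 44) = -26
h (MIN): min(17, -30, -39, -22) = -39
j (MIN): min(32, 5, 42) = 5
R (MAX): max(-26, -39, 5) = 5
S0 (MIN): min(30, 14, 5) = 5

5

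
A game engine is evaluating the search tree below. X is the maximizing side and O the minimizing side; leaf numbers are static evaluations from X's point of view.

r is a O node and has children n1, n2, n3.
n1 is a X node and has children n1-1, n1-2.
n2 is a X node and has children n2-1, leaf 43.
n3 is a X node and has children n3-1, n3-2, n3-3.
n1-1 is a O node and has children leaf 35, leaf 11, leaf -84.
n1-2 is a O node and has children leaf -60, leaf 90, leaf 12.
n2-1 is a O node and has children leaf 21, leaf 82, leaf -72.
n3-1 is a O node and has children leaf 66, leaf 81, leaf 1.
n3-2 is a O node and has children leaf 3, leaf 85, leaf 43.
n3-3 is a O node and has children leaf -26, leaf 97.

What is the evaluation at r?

-60

n1-1 (O): min(35, 11, -84) = -84
n1-2 (O): min(-60, 90, 12) = -60
n1 (X): max(-84, -60) = -60
n2-1 (O): min(21, 82, -72) = -72
n2 (X): max(-72, 43) = 43
n3-1 (O): min(66, 81, 1) = 1
n3-2 (O): min(3, 85, 43) = 3
n3-3 (O): min(-26, 97) = -26
n3 (X): max(1, 3, -26) = 3
r (O): min(-60, 43, 3) = -60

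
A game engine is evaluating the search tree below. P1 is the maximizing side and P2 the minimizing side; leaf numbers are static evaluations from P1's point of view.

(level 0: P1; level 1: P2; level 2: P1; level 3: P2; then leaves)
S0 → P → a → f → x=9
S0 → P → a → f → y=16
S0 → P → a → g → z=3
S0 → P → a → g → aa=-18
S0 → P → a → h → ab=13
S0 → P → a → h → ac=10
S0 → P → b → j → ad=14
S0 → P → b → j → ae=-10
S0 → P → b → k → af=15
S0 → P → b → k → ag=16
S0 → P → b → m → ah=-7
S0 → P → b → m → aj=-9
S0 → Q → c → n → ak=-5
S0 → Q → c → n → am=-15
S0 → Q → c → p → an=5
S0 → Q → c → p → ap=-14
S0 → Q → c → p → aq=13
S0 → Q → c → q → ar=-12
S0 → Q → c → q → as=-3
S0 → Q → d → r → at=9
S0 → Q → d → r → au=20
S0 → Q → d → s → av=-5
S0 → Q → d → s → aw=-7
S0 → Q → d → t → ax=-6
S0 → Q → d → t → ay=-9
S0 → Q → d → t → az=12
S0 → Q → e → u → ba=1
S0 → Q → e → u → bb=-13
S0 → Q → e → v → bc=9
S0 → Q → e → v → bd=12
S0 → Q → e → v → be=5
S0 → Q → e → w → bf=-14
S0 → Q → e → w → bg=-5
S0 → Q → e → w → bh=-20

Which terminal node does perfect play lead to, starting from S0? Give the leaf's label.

ac

f (P2): min(9, 16) = 9
g (P2): min(3, -18) = -18
h (P2): min(13, 10) = 10
a (P1): max(9, -18, 10) = 10
j (P2): min(14, -10) = -10
k (P2): min(15, 16) = 15
m (P2): min(-7, -9) = -9
b (P1): max(-10, 15, -9) = 15
P (P2): min(10, 15) = 10
n (P2): min(-5, -15) = -15
p (P2): min(5, -14, 13) = -14
q (P2): min(-12, -3) = -12
c (P1): max(-15, -14, -12) = -12
r (P2): min(9, 20) = 9
s (P2): min(-5, -7) = -7
t (P2): min(-6, -9, 12) = -9
d (P1): max(9, -7, -9) = 9
u (P2): min(1, -13) = -13
v (P2): min(9, 12, 5) = 5
w (P2): min(-14, -5, -20) = -20
e (P1): max(-13, 5, -20) = 5
Q (P2): min(-12, 9, 5) = -12
S0 (P1): max(10, -12) = 10
At S0, P1 picks P (highest: 10).
At P, P2 picks a (lowest: 10).
At a, P1 picks h (highest: 10).
At h, P2 picks ac (lowest: 10).
Terminal value 10.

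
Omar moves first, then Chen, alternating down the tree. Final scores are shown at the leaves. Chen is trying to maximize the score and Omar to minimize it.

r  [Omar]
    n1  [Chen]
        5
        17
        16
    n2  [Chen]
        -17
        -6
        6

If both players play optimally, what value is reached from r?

n1 (Chen): max(5, 17, 16) = 17
n2 (Chen): max(-17, -6, 6) = 6
r (Omar): min(17, 6) = 6

6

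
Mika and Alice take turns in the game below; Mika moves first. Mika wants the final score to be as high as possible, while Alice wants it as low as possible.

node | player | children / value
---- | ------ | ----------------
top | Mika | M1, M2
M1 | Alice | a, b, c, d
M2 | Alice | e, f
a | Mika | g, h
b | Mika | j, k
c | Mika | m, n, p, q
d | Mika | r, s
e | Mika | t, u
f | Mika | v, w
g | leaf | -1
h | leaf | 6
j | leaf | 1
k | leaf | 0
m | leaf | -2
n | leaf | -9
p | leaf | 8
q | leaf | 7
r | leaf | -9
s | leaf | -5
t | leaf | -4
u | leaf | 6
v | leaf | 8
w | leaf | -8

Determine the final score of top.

6

a (Mika): max(-1, 6) = 6
b (Mika): max(1, 0) = 1
c (Mika): max(-2, -9, 8, 7) = 8
d (Mika): max(-9, -5) = -5
M1 (Alice): min(6, 1, 8, -5) = -5
e (Mika): max(-4, 6) = 6
f (Mika): max(8, -8) = 8
M2 (Alice): min(6, 8) = 6
top (Mika): max(-5, 6) = 6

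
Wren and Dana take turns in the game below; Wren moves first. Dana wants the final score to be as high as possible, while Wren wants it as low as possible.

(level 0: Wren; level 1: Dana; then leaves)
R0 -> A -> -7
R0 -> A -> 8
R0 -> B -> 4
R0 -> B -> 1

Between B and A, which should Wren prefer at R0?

B (Dana): max(4, 1) = 4
A (Dana): max(-7, 8) = 8
Wren prefers the lower value; B=4, A=8. B is better since 4 < 8.

B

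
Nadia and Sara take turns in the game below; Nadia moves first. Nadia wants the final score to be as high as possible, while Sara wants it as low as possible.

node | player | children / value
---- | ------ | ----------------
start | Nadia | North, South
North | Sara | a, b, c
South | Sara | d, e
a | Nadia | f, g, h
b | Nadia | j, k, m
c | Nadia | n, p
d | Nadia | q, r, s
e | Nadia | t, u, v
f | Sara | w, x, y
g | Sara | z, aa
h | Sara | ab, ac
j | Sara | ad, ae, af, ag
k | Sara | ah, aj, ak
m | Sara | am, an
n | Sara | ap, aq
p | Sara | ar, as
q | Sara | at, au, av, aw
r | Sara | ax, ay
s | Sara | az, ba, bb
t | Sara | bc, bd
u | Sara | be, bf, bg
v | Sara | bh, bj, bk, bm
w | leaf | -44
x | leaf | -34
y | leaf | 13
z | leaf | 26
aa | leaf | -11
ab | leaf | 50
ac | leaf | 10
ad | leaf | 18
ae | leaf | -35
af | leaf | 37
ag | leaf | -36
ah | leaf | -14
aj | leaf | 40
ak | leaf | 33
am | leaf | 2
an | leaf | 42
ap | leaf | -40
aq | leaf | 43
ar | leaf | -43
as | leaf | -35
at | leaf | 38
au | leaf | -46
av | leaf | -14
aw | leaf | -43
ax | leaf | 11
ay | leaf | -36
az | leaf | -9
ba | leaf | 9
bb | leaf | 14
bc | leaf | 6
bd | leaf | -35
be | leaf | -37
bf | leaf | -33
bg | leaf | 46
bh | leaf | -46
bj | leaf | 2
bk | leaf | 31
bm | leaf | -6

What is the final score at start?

-35

f (Sara): min(-44, -34, 13) = -44
g (Sara): min(26, -11) = -11
h (Sara): min(50, 10) = 10
a (Nadia): max(-44, -11, 10) = 10
j (Sara): min(18, -35, 37, -36) = -36
k (Sara): min(-14, 40, 33) = -14
m (Sara): min(2, 42) = 2
b (Nadia): max(-36, -14, 2) = 2
n (Sara): min(-40, 43) = -40
p (Sara): min(-43, -35) = -43
c (Nadia): max(-40, -43) = -40
North (Sara): min(10, 2, -40) = -40
q (Sara): min(38, -46, -14, -43) = -46
r (Sara): min(11, -36) = -36
s (Sara): min(-9, 9, 14) = -9
d (Nadia): max(-46, -36, -9) = -9
t (Sara): min(6, -35) = -35
u (Sara): min(-37, -33, 46) = -37
v (Sara): min(-46, 2, 31, -6) = -46
e (Nadia): max(-35, -37, -46) = -35
South (Sara): min(-9, -35) = -35
start (Nadia): max(-40, -35) = -35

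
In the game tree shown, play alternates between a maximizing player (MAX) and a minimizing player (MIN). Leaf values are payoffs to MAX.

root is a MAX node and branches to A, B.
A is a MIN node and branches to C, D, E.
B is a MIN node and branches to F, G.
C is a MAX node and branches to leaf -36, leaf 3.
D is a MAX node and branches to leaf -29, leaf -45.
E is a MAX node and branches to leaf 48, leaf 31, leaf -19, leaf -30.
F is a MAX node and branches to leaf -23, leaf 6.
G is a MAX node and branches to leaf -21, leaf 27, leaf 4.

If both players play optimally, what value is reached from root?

6

C (MAX): max(-36, 3) = 3
D (MAX): max(-29, -45) = -29
E (MAX): max(48, 31, -19, -30) = 48
A (MIN): min(3, -29, 48) = -29
F (MAX): max(-23, 6) = 6
G (MAX): max(-21, 27, 4) = 27
B (MIN): min(6, 27) = 6
root (MAX): max(-29, 6) = 6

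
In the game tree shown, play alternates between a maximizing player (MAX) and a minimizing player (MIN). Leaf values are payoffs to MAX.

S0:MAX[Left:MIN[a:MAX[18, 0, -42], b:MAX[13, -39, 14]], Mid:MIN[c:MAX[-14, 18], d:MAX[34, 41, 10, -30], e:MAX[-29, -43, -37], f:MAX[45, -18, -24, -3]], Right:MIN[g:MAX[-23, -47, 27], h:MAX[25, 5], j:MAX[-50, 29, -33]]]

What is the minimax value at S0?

25

a (MAX): max(18, 0, -42) = 18
b (MAX): max(13, -39, 14) = 14
Left (MIN): min(18, 14) = 14
c (MAX): max(-14, 18) = 18
d (MAX): max(34, 41, 10, -30) = 41
e (MAX): max(-29, -43, -37) = -29
f (MAX): max(45, -18, -24, -3) = 45
Mid (MIN): min(18, 41, -29, 45) = -29
g (MAX): max(-23, -47, 27) = 27
h (MAX): max(25, 5) = 25
j (MAX): max(-50, 29, -33) = 29
Right (MIN): min(27, 25, 29) = 25
S0 (MAX): max(14, -29, 25) = 25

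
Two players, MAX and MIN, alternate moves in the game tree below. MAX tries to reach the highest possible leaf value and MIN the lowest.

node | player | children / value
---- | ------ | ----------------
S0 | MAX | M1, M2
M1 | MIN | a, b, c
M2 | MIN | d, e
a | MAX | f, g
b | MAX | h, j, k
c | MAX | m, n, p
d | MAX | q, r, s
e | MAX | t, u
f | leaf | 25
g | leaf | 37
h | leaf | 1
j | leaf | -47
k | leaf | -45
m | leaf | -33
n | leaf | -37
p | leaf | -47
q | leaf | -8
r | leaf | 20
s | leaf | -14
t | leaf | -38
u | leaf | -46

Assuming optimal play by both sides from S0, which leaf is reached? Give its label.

m

a (MAX): max(25, 37) = 37
b (MAX): max(1, -47, -45) = 1
c (MAX): max(-33, -37, -47) = -33
M1 (MIN): min(37, 1, -33) = -33
d (MAX): max(-8, 20, -14) = 20
e (MAX): max(-38, -46) = -38
M2 (MIN): min(20, -38) = -38
S0 (MAX): max(-33, -38) = -33
At S0, MAX picks M1 (highest: -33).
At M1, MIN picks c (lowest: -33).
At c, MAX picks m (highest: -33).
Terminal value -33.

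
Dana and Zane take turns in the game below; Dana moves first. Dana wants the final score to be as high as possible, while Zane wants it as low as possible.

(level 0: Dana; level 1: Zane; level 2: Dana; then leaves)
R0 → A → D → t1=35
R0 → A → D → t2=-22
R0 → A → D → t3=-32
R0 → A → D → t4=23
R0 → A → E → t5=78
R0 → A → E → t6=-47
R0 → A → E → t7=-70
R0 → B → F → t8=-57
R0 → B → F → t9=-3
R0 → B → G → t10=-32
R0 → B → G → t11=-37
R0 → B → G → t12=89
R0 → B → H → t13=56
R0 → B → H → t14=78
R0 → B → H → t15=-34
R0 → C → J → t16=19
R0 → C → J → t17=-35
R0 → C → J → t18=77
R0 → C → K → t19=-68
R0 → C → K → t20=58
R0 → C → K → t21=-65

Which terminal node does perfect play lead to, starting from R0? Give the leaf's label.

D (Dana): max(35, -22, -32, 23) = 35
E (Dana): max(78, -47, -70) = 78
A (Zane): min(35, 78) = 35
F (Dana): max(-57, -3) = -3
G (Dana): max(-32, -37, 89) = 89
H (Dana): max(56, 78, -34) = 78
B (Zane): min(-3, 89, 78) = -3
J (Dana): max(19, -35, 77) = 77
K (Dana): max(-68, 58, -65) = 58
C (Zane): min(77, 58) = 58
R0 (Dana): max(35, -3, 58) = 58
At R0, Dana picks C (highest: 58).
At C, Zane picks K (lowest: 58).
At K, Dana picks t20 (highest: 58).
Terminal value 58.

t20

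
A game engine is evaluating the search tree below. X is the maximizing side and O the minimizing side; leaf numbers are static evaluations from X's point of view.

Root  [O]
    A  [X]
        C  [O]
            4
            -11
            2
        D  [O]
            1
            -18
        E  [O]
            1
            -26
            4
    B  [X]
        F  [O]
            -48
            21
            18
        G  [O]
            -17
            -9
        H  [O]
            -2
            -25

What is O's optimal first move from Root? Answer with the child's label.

C (O): min(4, -11, 2) = -11
D (O): min(1, -18) = -18
E (O): min(1, -26, 4) = -26
A (X): max(-11, -18, -26) = -11
F (O): min(-48, 21, 18) = -48
G (O): min(-17, -9) = -17
H (O): min(-2, -25) = -25
B (X): max(-48, -17, -25) = -17
Root (O): min(-11, -17) = -17
O at Root wants the lowest of {A=-11, B=-17}, so chooses B.

B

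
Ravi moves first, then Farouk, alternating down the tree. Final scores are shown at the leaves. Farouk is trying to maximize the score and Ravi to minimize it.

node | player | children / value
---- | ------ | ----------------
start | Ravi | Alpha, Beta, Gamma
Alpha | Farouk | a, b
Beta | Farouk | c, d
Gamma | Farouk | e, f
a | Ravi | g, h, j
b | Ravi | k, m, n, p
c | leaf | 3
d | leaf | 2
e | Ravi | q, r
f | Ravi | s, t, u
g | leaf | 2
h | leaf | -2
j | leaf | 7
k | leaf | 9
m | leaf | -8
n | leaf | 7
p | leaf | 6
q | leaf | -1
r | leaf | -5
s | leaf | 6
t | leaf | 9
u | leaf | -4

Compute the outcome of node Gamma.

e (Ravi): min(-1, -5) = -5
f (Ravi): min(6, 9, -4) = -4
Gamma (Farouk): max(-5, -4) = -4

-4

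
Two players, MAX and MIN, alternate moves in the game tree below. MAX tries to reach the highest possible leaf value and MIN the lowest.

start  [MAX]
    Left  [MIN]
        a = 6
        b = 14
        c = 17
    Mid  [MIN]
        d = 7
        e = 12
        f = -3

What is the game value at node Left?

6

Left (MIN): min(6, 14, 17) = 6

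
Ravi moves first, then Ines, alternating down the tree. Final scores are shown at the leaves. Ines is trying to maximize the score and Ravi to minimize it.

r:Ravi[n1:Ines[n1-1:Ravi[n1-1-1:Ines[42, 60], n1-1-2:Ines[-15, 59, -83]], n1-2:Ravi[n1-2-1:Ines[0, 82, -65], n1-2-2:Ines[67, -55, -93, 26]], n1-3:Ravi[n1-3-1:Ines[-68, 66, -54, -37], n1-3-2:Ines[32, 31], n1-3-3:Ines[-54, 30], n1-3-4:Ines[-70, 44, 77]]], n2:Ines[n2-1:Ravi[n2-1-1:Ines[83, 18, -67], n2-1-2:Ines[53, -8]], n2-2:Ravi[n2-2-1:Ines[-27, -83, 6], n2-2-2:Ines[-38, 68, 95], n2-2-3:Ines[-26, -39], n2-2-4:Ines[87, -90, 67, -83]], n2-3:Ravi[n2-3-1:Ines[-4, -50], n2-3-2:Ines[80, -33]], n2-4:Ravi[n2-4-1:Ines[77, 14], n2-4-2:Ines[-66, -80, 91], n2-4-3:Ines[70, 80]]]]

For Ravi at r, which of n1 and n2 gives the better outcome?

n1

n1-1-1 (Ines): max(42, 60) = 60
n1-1-2 (Ines): max(-15, 59, -83) = 59
n1-1 (Ravi): min(60, 59) = 59
n1-2-1 (Ines): max(0, 82, -65) = 82
n1-2-2 (Ines): max(67, -55, -93, 26) = 67
n1-2 (Ravi): min(82, 67) = 67
n1-3-1 (Ines): max(-68, 66, -54, -37) = 66
n1-3-2 (Ines): max(32, 31) = 32
n1-3-3 (Ines): max(-54, 30) = 30
n1-3-4 (Ines): max(-70, 44, 77) = 77
n1-3 (Ravi): min(66, 32, 30, 77) = 30
n1 (Ines): max(59, 67, 30) = 67
n2-1-1 (Ines): max(83, 18, -67) = 83
n2-1-2 (Ines): max(53, -8) = 53
n2-1 (Ravi): min(83, 53) = 53
n2-2-1 (Ines): max(-27, -83, 6) = 6
n2-2-2 (Ines): max(-38, 68, 95) = 95
n2-2-3 (Ines): max(-26, -39) = -26
n2-2-4 (Ines): max(87, -90, 67, -83) = 87
n2-2 (Ravi): min(6, 95, -26, 87) = -26
n2-3-1 (Ines): max(-4, -50) = -4
n2-3-2 (Ines): max(80, -33) = 80
n2-3 (Ravi): min(-4, 80) = -4
n2-4-1 (Ines): max(77, 14) = 77
n2-4-2 (Ines): max(-66, -80, 91) = 91
n2-4-3 (Ines): max(70, 80) = 80
n2-4 (Ravi): min(77, 91, 80) = 77
n2 (Ines): max(53, -26, -4, 77) = 77
Ravi prefers the lower value; n1=67, n2=77. n1 is better since 67 < 77.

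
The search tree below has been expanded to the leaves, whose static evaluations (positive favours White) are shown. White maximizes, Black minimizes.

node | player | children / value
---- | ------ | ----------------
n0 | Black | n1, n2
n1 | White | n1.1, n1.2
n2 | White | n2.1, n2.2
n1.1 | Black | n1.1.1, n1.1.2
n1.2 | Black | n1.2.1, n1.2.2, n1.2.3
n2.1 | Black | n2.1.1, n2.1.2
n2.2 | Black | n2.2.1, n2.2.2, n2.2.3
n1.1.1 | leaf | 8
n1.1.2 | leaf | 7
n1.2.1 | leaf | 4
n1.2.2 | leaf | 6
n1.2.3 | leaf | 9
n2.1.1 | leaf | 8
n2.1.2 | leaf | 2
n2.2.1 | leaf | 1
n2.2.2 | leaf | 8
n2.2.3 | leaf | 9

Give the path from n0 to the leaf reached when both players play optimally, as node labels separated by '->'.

n0 -> n2 -> n2.1 -> n2.1.2

n1.1 (Black): min(8, 7) = 7
n1.2 (Black): min(4, 6, 9) = 4
n1 (White): max(7, 4) = 7
n2.1 (Black): min(8, 2) = 2
n2.2 (Black): min(1, 8, 9) = 1
n2 (White): max(2, 1) = 2
n0 (Black): min(7, 2) = 2
At n0, Black picks n2 (lowest: 2).
At n2, White picks n2.1 (highest: 2).
At n2.1, Black picks n2.1.2 (lowest: 2).
Terminal value 2.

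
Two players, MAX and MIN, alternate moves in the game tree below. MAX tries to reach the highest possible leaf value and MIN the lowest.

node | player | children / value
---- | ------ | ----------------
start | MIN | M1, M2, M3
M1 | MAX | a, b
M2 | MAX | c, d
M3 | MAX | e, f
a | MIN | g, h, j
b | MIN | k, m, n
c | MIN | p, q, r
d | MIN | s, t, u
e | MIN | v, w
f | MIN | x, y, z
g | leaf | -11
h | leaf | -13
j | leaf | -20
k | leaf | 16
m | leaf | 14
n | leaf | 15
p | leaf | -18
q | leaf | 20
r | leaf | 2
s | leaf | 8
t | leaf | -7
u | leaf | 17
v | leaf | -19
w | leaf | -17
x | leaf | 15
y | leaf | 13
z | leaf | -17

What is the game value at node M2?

c (MIN): min(-18, 20, 2) = -18
d (MIN): min(8, -7, 17) = -7
M2 (MAX): max(-18, -7) = -7

-7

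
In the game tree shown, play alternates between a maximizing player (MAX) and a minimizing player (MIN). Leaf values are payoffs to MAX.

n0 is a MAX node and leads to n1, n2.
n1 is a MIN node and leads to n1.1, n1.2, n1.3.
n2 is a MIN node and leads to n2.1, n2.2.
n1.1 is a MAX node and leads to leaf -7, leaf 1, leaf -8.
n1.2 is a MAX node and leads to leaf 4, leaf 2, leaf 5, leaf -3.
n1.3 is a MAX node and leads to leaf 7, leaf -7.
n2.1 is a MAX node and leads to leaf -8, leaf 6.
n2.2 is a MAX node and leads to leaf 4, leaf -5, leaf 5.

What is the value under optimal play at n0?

n1.1 (MAX): max(-7, 1, -8) = 1
n1.2 (MAX): max(4, 2, 5, -3) = 5
n1.3 (MAX): max(7, -7) = 7
n1 (MIN): min(1, 5, 7) = 1
n2.1 (MAX): max(-8, 6) = 6
n2.2 (MAX): max(4, -5, 5) = 5
n2 (MIN): min(6, 5) = 5
n0 (MAX): max(1, 5) = 5

5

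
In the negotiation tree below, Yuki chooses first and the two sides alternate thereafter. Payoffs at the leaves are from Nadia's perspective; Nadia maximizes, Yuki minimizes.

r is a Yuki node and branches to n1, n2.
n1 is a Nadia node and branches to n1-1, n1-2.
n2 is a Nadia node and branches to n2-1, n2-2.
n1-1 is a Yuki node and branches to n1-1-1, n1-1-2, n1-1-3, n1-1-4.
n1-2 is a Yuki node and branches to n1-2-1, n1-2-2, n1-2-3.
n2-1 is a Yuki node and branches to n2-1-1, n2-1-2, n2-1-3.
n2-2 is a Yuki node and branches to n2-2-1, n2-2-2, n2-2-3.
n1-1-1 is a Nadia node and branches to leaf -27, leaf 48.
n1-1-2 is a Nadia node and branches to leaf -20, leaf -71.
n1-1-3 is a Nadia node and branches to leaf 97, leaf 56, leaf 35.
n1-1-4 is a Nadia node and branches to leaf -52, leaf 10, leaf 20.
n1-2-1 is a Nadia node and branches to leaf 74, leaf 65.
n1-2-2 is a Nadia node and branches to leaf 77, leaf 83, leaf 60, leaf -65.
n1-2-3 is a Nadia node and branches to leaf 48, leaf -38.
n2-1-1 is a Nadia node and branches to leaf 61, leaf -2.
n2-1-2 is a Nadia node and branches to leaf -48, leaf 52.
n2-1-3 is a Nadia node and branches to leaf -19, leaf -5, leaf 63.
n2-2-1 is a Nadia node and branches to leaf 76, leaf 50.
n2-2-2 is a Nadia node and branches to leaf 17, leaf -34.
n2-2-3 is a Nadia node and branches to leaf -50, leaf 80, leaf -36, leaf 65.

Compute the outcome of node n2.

n2-1-1 (Nadia): max(61, -2) = 61
n2-1-2 (Nadia): max(-48, 52) = 52
n2-1-3 (Nadia): max(-19, -5, 63) = 63
n2-1 (Yuki): min(61, 52, 63) = 52
n2-2-1 (Nadia): max(76, 50) = 76
n2-2-2 (Nadia): max(17, -34) = 17
n2-2-3 (Nadia): max(-50, 80, -36, 65) = 80
n2-2 (Yuki): min(76, 17, 80) = 17
n2 (Nadia): max(52, 17) = 52

52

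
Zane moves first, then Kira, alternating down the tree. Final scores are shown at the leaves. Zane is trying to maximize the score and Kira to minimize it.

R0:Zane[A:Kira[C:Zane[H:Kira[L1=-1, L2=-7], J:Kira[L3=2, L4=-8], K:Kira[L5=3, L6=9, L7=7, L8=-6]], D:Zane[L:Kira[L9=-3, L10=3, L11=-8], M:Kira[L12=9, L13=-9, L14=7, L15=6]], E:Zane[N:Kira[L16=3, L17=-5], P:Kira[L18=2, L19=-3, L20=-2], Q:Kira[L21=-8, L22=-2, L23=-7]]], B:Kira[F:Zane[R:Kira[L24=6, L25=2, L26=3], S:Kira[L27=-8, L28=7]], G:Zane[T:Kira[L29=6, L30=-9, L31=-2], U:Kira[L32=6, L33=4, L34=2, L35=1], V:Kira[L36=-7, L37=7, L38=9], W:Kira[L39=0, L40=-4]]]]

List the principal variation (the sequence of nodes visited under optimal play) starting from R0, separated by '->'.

H (Kira): min(-1, -7) = -7
J (Kira): min(2, -8) = -8
K (Kira): min(3, 9, 7, -6) = -6
C (Zane): max(-7, -8, -6) = -6
L (Kira): min(-3, 3, -8) = -8
M (Kira): min(9, -9, 7, 6) = -9
D (Zane): max(-8, -9) = -8
N (Kira): min(3, -5) = -5
P (Kira): min(2, -3, -2) = -3
Q (Kira): min(-8, -2, -7) = -8
E (Zane): max(-5, -3, -8) = -3
A (Kira): min(-6, -8, -3) = -8
R (Kira): min(6, 2, 3) = 2
S (Kira): min(-8, 7) = -8
F (Zane): max(2, -8) = 2
T (Kira): min(6, -9, -2) = -9
U (Kira): min(6, 4, 2, 1) = 1
V (Kira): min(-7, 7, 9) = -7
W (Kira): min(0, -4) = -4
G (Zane): max(-9, 1, -7, -4) = 1
B (Kira): min(2, 1) = 1
R0 (Zane): max(-8, 1) = 1
At R0, Zane picks B (highest: 1).
At B, Kira picks G (lowest: 1).
At G, Zane picks U (highest: 1).
At U, Kira picks L35 (lowest: 1).
Terminal value 1.

R0 -> B -> G -> U -> L35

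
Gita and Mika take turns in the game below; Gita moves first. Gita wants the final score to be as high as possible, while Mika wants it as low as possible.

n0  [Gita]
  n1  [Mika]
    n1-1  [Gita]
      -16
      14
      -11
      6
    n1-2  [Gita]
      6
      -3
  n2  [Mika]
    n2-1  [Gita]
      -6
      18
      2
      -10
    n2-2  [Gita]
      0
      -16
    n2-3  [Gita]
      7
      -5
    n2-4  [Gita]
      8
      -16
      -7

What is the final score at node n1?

6

n1-1 (Gita): max(-16, 14, -11, 6) = 14
n1-2 (Gita): max(6, -3) = 6
n1 (Mika): min(14, 6) = 6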